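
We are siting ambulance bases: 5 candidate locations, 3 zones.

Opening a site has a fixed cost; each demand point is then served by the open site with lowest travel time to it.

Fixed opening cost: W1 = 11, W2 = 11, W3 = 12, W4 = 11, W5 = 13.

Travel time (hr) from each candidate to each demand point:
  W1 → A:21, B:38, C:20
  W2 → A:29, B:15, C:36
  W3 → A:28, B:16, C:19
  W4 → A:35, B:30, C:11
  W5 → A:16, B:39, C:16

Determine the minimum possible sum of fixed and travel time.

71

Open {W2, W5}: assign each demand point to its cheapest open site.
  A→W5 16, B→W2 15, C→W5 16
  travel time 47, fixed 24 → total 71.
Compare {W3, W5}: travel time 48 + fixed 25 = 73.
Compare {W3}: travel time 63 + fixed 12 = 75.
Compare {W2, W4}: travel time 55 + fixed 22 = 77.
All other subsets cost ≥ 73. Minimum total cost: 71.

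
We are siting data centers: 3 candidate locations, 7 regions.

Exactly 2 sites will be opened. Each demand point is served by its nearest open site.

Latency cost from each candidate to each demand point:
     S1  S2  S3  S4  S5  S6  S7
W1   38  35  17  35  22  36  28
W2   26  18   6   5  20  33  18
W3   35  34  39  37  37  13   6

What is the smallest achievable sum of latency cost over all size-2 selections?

Open {W2, W3}.
  S1→W2 26, S2→W2 18, S3→W2 6, S4→W2 5, S5→W2 20, S6→W3 13, S7→W3 6  ⇒ total 94.
Compare {W1, W2}: total 126.
Compare {W1, W3}: total 162.

94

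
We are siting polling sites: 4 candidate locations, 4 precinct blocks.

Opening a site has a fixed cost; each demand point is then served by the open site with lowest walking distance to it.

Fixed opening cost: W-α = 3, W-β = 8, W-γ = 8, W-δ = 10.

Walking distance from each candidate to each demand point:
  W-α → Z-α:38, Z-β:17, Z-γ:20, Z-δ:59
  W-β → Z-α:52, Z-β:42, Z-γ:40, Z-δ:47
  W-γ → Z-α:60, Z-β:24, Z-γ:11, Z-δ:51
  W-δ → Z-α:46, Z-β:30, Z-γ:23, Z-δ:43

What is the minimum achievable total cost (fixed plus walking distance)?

128

Open {W-α, W-γ}: assign each demand point to its cheapest open site.
  Z-α→W-α 38, Z-β→W-α 17, Z-γ→W-γ 11, Z-δ→W-γ 51
  walking distance 117, fixed 11 → total 128.
Compare {W-α, W-γ, W-δ}: walking distance 109 + fixed 21 = 130.
Compare {W-α, W-δ}: walking distance 118 + fixed 13 = 131.
Compare {W-α, W-β, W-γ}: walking distance 113 + fixed 19 = 132.
All other subsets cost ≥ 130. Minimum total cost: 128.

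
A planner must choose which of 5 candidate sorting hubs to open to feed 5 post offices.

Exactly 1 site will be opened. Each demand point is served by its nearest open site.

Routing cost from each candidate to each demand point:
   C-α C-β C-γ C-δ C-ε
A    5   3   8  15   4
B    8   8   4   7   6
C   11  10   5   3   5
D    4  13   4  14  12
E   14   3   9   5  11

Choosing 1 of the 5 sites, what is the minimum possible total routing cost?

Open {B}.
  C-α→B 8, C-β→B 8, C-γ→B 4, C-δ→B 7, C-ε→B 6  ⇒ total 33.
Compare {C}: total 34.
Compare {A}: total 35.
No size-1 selection does better; minimum is 33.

33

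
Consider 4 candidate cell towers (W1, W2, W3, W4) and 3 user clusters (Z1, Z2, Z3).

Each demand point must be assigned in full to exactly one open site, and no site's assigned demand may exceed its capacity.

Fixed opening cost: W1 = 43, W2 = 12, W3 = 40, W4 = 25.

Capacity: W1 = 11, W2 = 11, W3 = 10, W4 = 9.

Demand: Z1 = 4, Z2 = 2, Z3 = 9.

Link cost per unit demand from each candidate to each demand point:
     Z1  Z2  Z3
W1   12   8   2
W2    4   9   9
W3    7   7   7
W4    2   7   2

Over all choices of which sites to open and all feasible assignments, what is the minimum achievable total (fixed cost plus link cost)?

Open {W2, W4}; cheapest assignment that respects the capacities:
  W2 (cap 11, load 6): Z1, Z2 — cost 4×4 + 2×9 = 34
  W4 (cap 9, load 9): Z3 — cost 9×2 = 18
  Shipping 52, fixed 37 → total 89.
  Any other capacity-feasible assignment to {W2, W4} ships for at least 52.
Compare {W1, W2}: its best feasible assignment gives total 105.
Compare {W1, W4}: its best feasible assignment gives total 108.
Every other set of open sites that can feasibly serve all demand totals ≥ 105 even under its best assignment. Minimum: 89.

89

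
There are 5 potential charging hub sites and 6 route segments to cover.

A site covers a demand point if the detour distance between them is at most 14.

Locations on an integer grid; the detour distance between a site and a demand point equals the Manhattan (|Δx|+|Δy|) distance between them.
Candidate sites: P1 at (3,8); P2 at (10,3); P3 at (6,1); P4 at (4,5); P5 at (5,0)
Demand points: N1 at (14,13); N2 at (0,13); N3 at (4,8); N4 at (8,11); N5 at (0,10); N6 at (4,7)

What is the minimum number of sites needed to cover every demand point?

2

Coverage sets (demand points within 14 of each site):
  P1: {N2, N3, N4, N5, N6}
  P2: {N1, N3, N4, N6}
  P3: {N3, N4, N6}
  P4: {N2, N3, N4, N5, N6}
  P5: {N3, N4, N6}
No single site covers all 6 demand points.
But {P1, P2} covers everything, so the minimum is 2.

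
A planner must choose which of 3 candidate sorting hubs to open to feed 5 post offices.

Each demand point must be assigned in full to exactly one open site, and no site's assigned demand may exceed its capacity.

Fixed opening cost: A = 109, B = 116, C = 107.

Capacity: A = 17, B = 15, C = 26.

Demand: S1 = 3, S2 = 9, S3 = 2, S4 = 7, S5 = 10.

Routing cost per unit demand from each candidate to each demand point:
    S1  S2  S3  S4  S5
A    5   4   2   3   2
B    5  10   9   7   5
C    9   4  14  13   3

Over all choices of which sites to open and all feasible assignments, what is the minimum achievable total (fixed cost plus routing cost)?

322

Open {A, C}; cheapest assignment that respects the capacities:
  A (cap 17, load 12): S1, S3, S4 — cost 3×5 + 2×2 + 7×3 = 40
  C (cap 26, load 19): S2, S5 — cost 9×4 + 10×3 = 66
  Shipping 106, fixed 216 → total 322.
  Any other capacity-feasible assignment to {A, C} ships for at least 106.
Compare {A, B}: its best feasible assignment gives total 365.
Compare {B, C}: its best feasible assignment gives total 371.
Every other set of open sites that can feasibly serve all demand totals ≥ 365 even under its best assignment. Minimum: 322.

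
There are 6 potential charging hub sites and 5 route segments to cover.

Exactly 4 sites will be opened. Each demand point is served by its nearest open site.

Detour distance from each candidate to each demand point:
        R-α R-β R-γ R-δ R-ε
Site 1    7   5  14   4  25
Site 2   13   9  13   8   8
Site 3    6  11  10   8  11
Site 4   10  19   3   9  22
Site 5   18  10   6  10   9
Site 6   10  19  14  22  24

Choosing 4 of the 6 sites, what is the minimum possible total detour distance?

Open {Site 1, Site 2, Site 3, Site 4}.
  R-α→Site 3 6, R-β→Site 1 5, R-γ→Site 4 3, R-δ→Site 1 4, R-ε→Site 2 8  ⇒ total 26.
Compare {Site 1, Site 2, Site 4, Site 5}: total 27.
Compare {Site 1, Site 2, Site 4, Site 6}: total 27.
No size-4 selection does better; minimum is 26.

26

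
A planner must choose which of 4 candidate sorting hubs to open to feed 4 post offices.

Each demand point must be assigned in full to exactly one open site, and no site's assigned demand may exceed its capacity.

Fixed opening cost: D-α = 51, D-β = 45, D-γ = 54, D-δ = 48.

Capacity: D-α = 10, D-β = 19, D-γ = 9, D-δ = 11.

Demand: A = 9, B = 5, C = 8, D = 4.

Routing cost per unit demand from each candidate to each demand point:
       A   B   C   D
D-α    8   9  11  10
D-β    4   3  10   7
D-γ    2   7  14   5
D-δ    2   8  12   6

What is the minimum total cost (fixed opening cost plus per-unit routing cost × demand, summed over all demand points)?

Open {D-β, D-δ}; cheapest assignment that respects the capacities:
  D-β (cap 19, load 17): B, C, D — cost 5×3 + 8×10 + 4×7 = 123
  D-δ (cap 11, load 9): A — cost 9×2 = 18
  Shipping 141, fixed 93 → total 234.
  Any other capacity-feasible assignment to {D-β, D-δ} ships for at least 141.
Compare {D-β, D-γ}: its best feasible assignment gives total 240.
Compare {D-α, D-β}: its best feasible assignment gives total 263.
Every other set of open sites that can feasibly serve all demand totals ≥ 240 even under its best assignment. Minimum: 234.

234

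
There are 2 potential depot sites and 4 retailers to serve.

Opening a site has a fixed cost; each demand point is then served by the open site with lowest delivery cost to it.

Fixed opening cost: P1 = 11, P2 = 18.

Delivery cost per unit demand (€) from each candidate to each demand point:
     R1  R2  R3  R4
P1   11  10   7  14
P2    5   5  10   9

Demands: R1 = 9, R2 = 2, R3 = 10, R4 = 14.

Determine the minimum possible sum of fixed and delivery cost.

280

Open {P1, P2}: assign each demand point to its cheapest open site.
  R1→P2 9×5=45, R2→P2 2×5=10, R3→P1 10×7=70, R4→P2 14×9=126
  delivery cost 251, fixed 29 → total 280.
Compare {P2}: delivery cost 281 + fixed 18 = 299.
Compare {P1}: delivery cost 385 + fixed 11 = 396.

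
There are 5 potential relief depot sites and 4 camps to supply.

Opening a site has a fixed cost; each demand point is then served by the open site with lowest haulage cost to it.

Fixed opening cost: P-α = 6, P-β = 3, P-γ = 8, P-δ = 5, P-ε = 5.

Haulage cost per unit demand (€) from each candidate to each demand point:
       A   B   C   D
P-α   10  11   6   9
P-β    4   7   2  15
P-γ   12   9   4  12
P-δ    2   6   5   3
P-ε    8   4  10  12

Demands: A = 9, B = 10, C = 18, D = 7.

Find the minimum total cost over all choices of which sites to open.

128

Open {P-β, P-δ, P-ε}: assign each demand point to its cheapest open site.
  A→P-δ 9×2=18, B→P-ε 10×4=40, C→P-β 18×2=36, D→P-δ 7×3=21
  haulage cost 115, fixed 13 → total 128.
Compare {P-α, P-β, P-δ, P-ε}: haulage cost 115 + fixed 19 = 134.
Compare {P-β, P-γ, P-δ, P-ε}: haulage cost 115 + fixed 21 = 136.
Compare {P-α, P-β, P-γ, P-δ, P-ε}: haulage cost 115 + fixed 27 = 142.
All other subsets cost ≥ 134. Minimum total cost: 128.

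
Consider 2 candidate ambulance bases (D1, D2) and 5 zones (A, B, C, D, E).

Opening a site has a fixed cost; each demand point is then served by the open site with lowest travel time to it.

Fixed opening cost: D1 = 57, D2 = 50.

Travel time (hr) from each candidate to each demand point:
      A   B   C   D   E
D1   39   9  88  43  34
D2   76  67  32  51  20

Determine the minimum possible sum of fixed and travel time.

Open {D1, D2}: assign each demand point to its cheapest open site.
  A→D1 39, B→D1 9, C→D2 32, D→D1 43, E→D2 20
  travel time 143, fixed 107 → total 250.
Compare {D1}: travel time 213 + fixed 57 = 270.
Compare {D2}: travel time 246 + fixed 50 = 296.

250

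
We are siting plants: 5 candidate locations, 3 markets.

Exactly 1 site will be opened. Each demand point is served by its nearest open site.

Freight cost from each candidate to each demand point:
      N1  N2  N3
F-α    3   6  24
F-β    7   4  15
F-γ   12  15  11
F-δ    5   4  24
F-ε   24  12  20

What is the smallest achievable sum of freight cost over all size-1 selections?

Open {F-β}.
  N1→F-β 7, N2→F-β 4, N3→F-β 15  ⇒ total 26.
Compare {F-α}: total 33.
Compare {F-δ}: total 33.
No size-1 selection does better; minimum is 26.

26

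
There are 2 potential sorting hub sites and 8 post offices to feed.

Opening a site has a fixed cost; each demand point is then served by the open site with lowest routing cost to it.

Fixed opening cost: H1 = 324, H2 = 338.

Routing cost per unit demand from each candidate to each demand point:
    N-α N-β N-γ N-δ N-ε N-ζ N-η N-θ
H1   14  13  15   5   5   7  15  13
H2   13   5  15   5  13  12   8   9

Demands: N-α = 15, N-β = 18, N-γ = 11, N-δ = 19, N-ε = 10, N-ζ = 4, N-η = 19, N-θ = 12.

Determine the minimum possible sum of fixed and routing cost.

Open {H2}: assign each demand point to its cheapest open site.
  N-α→H2 15×13=195, N-β→H2 18×5=90, N-γ→H2 11×15=165, N-δ→H2 19×5=95, N-ε→H2 10×13=130, N-ζ→H2 4×12=48, N-η→H2 19×8=152, N-θ→H2 12×9=108
  routing cost 983, fixed 338 → total 1321.
Compare {H1, H2}: routing cost 883 + fixed 662 = 1545.
Compare {H1}: routing cost 1223 + fixed 324 = 1547.

1321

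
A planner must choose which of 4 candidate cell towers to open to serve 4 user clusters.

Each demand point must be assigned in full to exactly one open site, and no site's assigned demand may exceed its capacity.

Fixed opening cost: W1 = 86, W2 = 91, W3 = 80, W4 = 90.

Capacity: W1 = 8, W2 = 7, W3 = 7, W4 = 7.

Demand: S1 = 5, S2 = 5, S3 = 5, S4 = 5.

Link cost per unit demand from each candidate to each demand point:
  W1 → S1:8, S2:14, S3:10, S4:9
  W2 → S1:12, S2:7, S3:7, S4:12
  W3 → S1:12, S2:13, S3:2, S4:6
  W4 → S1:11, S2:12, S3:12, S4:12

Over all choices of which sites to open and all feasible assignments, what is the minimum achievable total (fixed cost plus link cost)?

Open {W1, W2, W3, W4}; cheapest assignment that respects the capacities:
  W1 (cap 8, load 5): S1 — cost 5×8 = 40
  W2 (cap 7, load 5): S2 — cost 5×7 = 35
  W3 (cap 7, load 5): S3 — cost 5×2 = 10
  W4 (cap 7, load 5): S4 — cost 5×12 = 60
  Shipping 145, fixed 347 → total 492.
  Any other capacity-feasible assignment to {W1, W2, W3, W4} ships for at least 145.
Total demand is 20; every other set of sites either has combined capacity below 20 or cannot fit the demands without splitting one across sites, so {W1, W2, W3, W4} is the only feasible choice of open sites. Minimum: 492.

492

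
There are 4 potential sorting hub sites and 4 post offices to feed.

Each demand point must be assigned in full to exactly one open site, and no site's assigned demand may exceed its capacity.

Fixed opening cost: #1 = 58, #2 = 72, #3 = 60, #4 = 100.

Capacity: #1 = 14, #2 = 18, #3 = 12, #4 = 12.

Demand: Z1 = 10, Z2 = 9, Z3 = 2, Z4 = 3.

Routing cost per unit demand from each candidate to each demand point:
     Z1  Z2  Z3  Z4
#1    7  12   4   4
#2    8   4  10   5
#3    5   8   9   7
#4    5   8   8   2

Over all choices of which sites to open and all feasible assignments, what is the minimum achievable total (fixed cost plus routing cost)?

Open {#2, #3}; cheapest assignment that respects the capacities:
  #2 (cap 18, load 12): Z2, Z4 — cost 9×4 + 3×5 = 51
  #3 (cap 12, load 12): Z1, Z3 — cost 10×5 + 2×9 = 68
  Shipping 119, fixed 132 → total 251.
  Any other capacity-feasible assignment to {#2, #3} ships for at least 119.
Compare {#1, #2}: its best feasible assignment gives total 259.
Compare {#1, #3}: its best feasible assignment gives total 289.
Every other set of open sites that can feasibly serve all demand totals ≥ 259 even under its best assignment. Minimum: 251.

251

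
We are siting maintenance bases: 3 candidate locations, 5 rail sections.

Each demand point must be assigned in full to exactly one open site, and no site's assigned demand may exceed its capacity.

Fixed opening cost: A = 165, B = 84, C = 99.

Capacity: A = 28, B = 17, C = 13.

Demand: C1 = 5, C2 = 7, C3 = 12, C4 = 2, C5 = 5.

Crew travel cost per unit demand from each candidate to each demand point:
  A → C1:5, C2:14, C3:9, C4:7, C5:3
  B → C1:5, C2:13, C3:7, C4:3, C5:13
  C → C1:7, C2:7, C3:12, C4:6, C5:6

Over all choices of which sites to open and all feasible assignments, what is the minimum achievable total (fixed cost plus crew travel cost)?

473

Open {A, C}; cheapest assignment that respects the capacities:
  A (cap 28, load 22): C1, C3, C5 — cost 5×5 + 12×9 + 5×3 = 148
  C (cap 13, load 9): C2, C4 — cost 7×7 + 2×6 = 61
  Shipping 209, fixed 264 → total 473.
  Any other capacity-feasible assignment to {A, C} ships for at least 209.
Compare {A, B}: its best feasible assignment gives total 477.
Compare {A, B, C}: its best feasible assignment gives total 527.
Every other set of open sites that can feasibly serve all demand totals ≥ 477 even under its best assignment. Minimum: 473.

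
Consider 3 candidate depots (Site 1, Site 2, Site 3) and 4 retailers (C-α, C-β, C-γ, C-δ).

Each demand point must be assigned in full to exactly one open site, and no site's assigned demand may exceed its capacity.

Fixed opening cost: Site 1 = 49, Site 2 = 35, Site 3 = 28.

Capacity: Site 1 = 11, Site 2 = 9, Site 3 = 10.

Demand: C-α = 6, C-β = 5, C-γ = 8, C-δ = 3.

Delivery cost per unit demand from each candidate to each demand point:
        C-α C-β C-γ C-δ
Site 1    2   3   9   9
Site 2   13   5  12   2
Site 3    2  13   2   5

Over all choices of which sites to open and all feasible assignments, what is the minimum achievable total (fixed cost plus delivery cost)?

161

Open {Site 1, Site 2, Site 3}; cheapest assignment that respects the capacities:
  Site 1 (cap 11, load 11): C-α, C-β — cost 6×2 + 5×3 = 27
  Site 2 (cap 9, load 3): C-δ — cost 3×2 = 6
  Site 3 (cap 10, load 8): C-γ — cost 8×2 = 16
  Shipping 49, fixed 112 → total 161.
  Any other capacity-feasible assignment to {Site 1, Site 2, Site 3} ships for at least 49.
Total demand is 22 and no other set of sites has combined capacity ≥ 22, so {Site 1, Site 2, Site 3} is the only feasible choice of open sites. Minimum: 161.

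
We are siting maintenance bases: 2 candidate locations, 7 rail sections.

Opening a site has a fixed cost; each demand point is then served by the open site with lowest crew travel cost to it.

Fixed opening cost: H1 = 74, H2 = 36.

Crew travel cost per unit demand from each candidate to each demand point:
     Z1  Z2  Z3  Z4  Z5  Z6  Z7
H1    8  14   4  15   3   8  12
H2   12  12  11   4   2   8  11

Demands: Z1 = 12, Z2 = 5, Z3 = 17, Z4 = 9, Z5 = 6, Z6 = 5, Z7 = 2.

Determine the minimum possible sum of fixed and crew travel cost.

444

Open {H1, H2}: assign each demand point to its cheapest open site.
  Z1→H1 12×8=96, Z2→H2 5×12=60, Z3→H1 17×4=68, Z4→H2 9×4=36, Z5→H2 6×2=12, Z6→H1 5×8=40, Z7→H2 2×11=22
  crew travel cost 334, fixed 110 → total 444.
Compare {H1}: crew travel cost 451 + fixed 74 = 525.
Compare {H2}: crew travel cost 501 + fixed 36 = 537.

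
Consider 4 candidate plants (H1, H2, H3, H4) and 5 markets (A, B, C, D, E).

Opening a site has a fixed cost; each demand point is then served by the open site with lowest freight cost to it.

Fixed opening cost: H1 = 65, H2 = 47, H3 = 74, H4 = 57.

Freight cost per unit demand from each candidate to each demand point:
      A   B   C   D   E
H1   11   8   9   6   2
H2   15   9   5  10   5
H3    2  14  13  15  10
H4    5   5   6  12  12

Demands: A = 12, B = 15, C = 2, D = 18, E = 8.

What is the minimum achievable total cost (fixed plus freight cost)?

Open {H1, H4}: assign each demand point to its cheapest open site.
  A→H4 12×5=60, B→H4 15×5=75, C→H4 2×6=12, D→H1 18×6=108, E→H1 8×2=16
  freight cost 271, fixed 122 → total 393.
Compare {H1, H3}: freight cost 286 + fixed 139 = 425.
Compare {H1, H3, H4}: freight cost 235 + fixed 196 = 431.
Compare {H1, H2, H4}: freight cost 269 + fixed 169 = 438.
All other subsets cost ≥ 425. Minimum total cost: 393.

393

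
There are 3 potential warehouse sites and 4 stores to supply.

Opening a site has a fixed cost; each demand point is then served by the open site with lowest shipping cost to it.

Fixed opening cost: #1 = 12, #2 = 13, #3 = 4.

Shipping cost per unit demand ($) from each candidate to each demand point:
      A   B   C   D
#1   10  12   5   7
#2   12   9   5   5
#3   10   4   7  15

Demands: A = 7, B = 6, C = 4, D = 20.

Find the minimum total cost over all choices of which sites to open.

231

Open {#2, #3}: assign each demand point to its cheapest open site.
  A→#3 7×10=70, B→#3 6×4=24, C→#2 4×5=20, D→#2 20×5=100
  shipping cost 214, fixed 17 → total 231.
Compare {#1, #2, #3}: shipping cost 214 + fixed 29 = 243.
Compare {#1, #2}: shipping cost 244 + fixed 25 = 269.
Compare {#1, #3}: shipping cost 254 + fixed 16 = 270.
All other subsets cost ≥ 243. Minimum total cost: 231.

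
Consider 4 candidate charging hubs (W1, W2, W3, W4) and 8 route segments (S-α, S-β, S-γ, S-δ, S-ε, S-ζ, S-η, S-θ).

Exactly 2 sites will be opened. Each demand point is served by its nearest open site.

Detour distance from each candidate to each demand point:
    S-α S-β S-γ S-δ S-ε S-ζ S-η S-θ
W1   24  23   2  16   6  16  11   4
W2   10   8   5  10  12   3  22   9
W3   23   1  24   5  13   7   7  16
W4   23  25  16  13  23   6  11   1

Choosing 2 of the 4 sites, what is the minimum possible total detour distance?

Open {W2, W3}.
  S-α→W2 10, S-β→W3 1, S-γ→W2 5, S-δ→W3 5, S-ε→W2 12, S-ζ→W2 3, S-η→W3 7, S-θ→W2 9  ⇒ total 52.
Compare {W1, W2}: total 54.
Compare {W1, W3}: total 55.
No size-2 selection does better; minimum is 52.

52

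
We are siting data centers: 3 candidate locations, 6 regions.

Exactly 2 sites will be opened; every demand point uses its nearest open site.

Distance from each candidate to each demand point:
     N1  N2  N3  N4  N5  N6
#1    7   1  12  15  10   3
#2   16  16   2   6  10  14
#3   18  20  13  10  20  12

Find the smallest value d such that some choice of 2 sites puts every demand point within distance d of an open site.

10

Open {#1, #2}.
  Farthest demand point is N5 at distance 10 (to #1); all others are ≤ 10.
With {#1, #3} the worst case is 12.
With {#2, #3} the worst case is 16.
No size-2 selection achieves below 10.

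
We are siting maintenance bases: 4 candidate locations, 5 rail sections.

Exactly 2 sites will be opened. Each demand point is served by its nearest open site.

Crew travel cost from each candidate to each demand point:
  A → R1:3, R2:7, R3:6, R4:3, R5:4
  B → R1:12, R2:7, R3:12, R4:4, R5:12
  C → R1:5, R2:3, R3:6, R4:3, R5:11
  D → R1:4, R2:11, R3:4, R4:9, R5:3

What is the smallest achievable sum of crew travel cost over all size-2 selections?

Open {C, D}.
  R1→D 4, R2→C 3, R3→D 4, R4→C 3, R5→D 3  ⇒ total 17.
Compare {A, C}: total 19.
Compare {A, D}: total 20.
No size-2 selection does better; minimum is 17.

17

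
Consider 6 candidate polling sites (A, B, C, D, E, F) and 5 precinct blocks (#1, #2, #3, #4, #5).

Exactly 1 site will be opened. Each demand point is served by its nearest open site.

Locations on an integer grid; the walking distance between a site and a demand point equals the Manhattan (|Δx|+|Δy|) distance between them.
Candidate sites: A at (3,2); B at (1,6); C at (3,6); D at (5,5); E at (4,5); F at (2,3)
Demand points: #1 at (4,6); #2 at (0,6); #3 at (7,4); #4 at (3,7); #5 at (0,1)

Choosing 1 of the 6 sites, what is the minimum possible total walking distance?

Open {C}.
  #1→C 1, #2→C 3, #3→C 6, #4→C 1, #5→C 8  ⇒ total 19.
Compare {B}: total 21.
Compare {E}: total 21.
No size-1 selection does better; minimum is 19.

19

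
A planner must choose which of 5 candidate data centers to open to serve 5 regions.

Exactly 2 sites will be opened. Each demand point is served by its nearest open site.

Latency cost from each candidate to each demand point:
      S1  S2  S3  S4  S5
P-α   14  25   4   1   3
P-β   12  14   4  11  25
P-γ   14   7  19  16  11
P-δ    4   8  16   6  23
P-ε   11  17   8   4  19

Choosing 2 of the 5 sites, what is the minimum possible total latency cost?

20

Open {P-α, P-δ}.
  S1→P-δ 4, S2→P-δ 8, S3→P-α 4, S4→P-α 1, S5→P-α 3  ⇒ total 20.
Compare {P-α, P-γ}: total 29.
Compare {P-α, P-β}: total 34.
No size-2 selection does better; minimum is 20.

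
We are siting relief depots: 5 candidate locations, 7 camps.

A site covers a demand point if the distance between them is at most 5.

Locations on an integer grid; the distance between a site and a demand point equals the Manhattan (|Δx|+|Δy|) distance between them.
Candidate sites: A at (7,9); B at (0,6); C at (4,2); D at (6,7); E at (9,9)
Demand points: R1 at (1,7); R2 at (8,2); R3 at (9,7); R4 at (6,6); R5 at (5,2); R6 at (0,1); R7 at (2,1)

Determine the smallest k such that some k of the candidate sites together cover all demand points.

Coverage sets (demand points within 5 of each site):
  A: {R3, R4}
  B: {R1, R6}
  C: {R2, R5, R6, R7}
  D: {R1, R3, R4}
  E: {R3}
No single site covers all 7 demand points.
But {C, D} covers everything, so the minimum is 2.

2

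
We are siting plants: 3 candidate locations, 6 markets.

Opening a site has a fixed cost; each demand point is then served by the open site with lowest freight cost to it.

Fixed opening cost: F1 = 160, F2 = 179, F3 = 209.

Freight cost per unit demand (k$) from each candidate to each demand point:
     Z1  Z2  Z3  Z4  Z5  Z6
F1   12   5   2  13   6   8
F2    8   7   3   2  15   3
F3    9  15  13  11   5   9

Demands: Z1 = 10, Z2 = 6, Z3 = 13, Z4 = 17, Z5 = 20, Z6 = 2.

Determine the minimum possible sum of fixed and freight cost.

635

Open {F1, F2}: assign each demand point to its cheapest open site.
  Z1→F2 10×8=80, Z2→F1 6×5=30, Z3→F1 13×2=26, Z4→F2 17×2=34, Z5→F1 20×6=120, Z6→F2 2×3=6
  freight cost 296, fixed 339 → total 635.
Compare {F2}: freight cost 501 + fixed 179 = 680.
Compare {F2, F3}: freight cost 301 + fixed 388 = 689.
Compare {F1}: freight cost 533 + fixed 160 = 693.
All other subsets cost ≥ 680. Minimum total cost: 635.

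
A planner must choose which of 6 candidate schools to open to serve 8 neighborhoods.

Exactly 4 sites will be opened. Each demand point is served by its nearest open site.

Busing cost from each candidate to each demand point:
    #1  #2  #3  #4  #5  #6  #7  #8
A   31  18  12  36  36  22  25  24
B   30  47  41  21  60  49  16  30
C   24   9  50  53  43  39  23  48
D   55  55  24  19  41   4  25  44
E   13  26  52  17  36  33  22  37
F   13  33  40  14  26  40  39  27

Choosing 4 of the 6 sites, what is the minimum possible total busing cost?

125

Open {A, C, D, F}.
  #1→F 13, #2→C 9, #3→A 12, #4→F 14, #5→F 26, #6→D 4, #7→C 23, #8→A 24  ⇒ total 125.
Compare {A, B, D, F}: total 127.
Compare {A, D, E, F}: total 133.
No size-4 selection does better; minimum is 125.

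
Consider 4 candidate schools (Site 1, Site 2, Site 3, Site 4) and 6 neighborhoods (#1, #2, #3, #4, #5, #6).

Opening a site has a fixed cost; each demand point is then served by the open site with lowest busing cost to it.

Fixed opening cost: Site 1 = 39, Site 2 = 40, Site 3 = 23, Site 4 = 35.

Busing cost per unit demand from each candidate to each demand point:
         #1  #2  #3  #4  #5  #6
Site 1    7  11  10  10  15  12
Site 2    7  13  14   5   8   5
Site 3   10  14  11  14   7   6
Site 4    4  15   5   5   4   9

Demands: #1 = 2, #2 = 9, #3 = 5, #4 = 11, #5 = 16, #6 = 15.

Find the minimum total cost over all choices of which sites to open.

419

Open {Site 2, Site 4}: assign each demand point to its cheapest open site.
  #1→Site 4 2×4=8, #2→Site 2 9×13=117, #3→Site 4 5×5=25, #4→Site 2 11×5=55, #5→Site 4 16×4=64, #6→Site 2 15×5=75
  busing cost 344, fixed 75 → total 419.
Compare {Site 3, Site 4}: busing cost 368 + fixed 58 = 426.
Compare {Site 1, Site 3, Site 4}: busing cost 341 + fixed 97 = 438.
Compare {Site 1, Site 2, Site 4}: busing cost 326 + fixed 114 = 440.
All other subsets cost ≥ 426. Minimum total cost: 419.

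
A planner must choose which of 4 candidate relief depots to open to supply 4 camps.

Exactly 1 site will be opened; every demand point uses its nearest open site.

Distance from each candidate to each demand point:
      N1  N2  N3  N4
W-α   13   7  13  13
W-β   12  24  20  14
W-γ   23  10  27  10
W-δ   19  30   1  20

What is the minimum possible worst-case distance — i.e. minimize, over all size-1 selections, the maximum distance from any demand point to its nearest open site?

Open {W-α}.
  Farthest demand point is N1 at distance 13 (to W-α); all others are ≤ 13.
With {W-β} the worst case is 24.
With {W-γ} the worst case is 27.
No size-1 selection achieves below 13.

13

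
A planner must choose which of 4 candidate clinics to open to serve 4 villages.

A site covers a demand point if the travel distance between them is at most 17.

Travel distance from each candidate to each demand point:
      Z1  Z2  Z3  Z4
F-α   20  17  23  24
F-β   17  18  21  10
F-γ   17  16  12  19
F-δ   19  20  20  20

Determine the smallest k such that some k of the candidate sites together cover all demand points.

2

Coverage sets (demand points within 17 of each site):
  F-α: {Z2}
  F-β: {Z1, Z4}
  F-γ: {Z1, Z2, Z3}
  F-δ: {}
No single site covers all 4 demand points.
But {F-β, F-γ} covers everything, so the minimum is 2.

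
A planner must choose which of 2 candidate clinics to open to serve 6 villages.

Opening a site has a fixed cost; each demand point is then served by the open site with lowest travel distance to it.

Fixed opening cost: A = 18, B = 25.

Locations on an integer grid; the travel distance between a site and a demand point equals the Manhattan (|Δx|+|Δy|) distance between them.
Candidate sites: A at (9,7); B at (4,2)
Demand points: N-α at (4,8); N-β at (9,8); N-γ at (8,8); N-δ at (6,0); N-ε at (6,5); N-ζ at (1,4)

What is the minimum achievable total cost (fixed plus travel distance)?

Open {A}: assign each demand point to its cheapest open site.
  N-α→A 6, N-β→A 1, N-γ→A 2, N-δ→A 10, N-ε→A 5, N-ζ→A 11
  travel distance 35, fixed 18 → total 53.
Compare {B}: travel distance 41 + fixed 25 = 66.
Compare {A, B}: travel distance 23 + fixed 43 = 66.

53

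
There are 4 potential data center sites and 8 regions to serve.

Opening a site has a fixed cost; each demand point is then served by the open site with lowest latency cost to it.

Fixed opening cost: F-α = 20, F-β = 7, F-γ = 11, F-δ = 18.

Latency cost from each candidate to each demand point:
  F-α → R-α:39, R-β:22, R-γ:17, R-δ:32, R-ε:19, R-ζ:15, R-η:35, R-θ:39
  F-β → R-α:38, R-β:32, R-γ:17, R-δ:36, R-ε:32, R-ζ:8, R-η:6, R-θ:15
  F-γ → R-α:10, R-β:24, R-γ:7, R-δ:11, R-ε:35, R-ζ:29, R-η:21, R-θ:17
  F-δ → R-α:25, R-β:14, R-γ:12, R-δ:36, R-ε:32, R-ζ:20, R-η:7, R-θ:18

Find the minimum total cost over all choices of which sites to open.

131

Open {F-β, F-γ}: assign each demand point to its cheapest open site.
  R-α→F-γ 10, R-β→F-γ 24, R-γ→F-γ 7, R-δ→F-γ 11, R-ε→F-β 32, R-ζ→F-β 8, R-η→F-β 6, R-θ→F-β 15
  latency cost 113, fixed 18 → total 131.
Compare {F-α, F-β, F-γ}: latency cost 98 + fixed 38 = 136.
Compare {F-β, F-γ, F-δ}: latency cost 103 + fixed 36 = 139.
Compare {F-α, F-β, F-γ, F-δ}: latency cost 90 + fixed 56 = 146.
All other subsets cost ≥ 136. Minimum total cost: 131.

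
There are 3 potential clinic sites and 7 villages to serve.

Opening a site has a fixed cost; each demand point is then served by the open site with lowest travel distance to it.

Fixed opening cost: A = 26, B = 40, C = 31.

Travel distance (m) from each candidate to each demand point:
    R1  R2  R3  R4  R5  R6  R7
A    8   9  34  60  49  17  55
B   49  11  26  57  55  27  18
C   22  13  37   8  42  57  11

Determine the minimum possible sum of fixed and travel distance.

186

Open {A, C}: assign each demand point to its cheapest open site.
  R1→A 8, R2→A 9, R3→A 34, R4→C 8, R5→C 42, R6→A 17, R7→C 11
  travel distance 129, fixed 57 → total 186.
Compare {B, C}: travel distance 147 + fixed 71 = 218.
Compare {A, B, C}: travel distance 121 + fixed 97 = 218.
Compare {C}: travel distance 190 + fixed 31 = 221.
All other subsets cost ≥ 218. Minimum total cost: 186.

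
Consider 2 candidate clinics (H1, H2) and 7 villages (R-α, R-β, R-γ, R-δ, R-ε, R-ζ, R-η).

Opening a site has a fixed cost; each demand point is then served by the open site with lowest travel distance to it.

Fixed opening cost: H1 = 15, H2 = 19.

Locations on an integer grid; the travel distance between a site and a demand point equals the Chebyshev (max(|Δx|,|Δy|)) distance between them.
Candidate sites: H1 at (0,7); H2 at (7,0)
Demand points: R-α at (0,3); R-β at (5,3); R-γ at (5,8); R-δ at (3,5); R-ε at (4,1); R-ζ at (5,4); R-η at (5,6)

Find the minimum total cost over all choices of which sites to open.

48

Open {H1}: assign each demand point to its cheapest open site.
  R-α→H1 4, R-β→H1 5, R-γ→H1 5, R-δ→H1 3, R-ε→H1 6, R-ζ→H1 5, R-η→H1 5
  travel distance 33, fixed 15 → total 48.
Compare {H2}: travel distance 36 + fixed 19 = 55.
Compare {H1, H2}: travel distance 27 + fixed 34 = 61.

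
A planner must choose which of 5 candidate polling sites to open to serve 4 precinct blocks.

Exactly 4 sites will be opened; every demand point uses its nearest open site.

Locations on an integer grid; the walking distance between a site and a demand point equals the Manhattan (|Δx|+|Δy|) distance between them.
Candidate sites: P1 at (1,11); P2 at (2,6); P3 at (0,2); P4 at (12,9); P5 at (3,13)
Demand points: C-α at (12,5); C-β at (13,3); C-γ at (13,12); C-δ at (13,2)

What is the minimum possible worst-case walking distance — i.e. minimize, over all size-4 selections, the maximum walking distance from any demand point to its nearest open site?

8

Open {P1, P2, P3, P4}.
  Farthest demand point is C-δ at walking distance 8 (to P4); all others are ≤ 8.
With {P1, P2, P4, P5} the worst case is 8.
With {P1, P3, P4, P5} the worst case is 8.
No size-4 selection achieves below 8.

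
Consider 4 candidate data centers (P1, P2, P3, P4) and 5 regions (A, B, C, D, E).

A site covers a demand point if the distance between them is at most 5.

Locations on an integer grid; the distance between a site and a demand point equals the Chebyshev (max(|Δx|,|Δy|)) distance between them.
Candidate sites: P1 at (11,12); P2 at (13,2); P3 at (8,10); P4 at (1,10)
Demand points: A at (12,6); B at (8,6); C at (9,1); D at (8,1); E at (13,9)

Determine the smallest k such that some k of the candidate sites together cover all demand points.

Coverage sets (demand points within 5 of each site):
  P1: {E}
  P2: {A, B, C, D}
  P3: {A, B, E}
  P4: {}
No single site covers all 5 demand points.
But {P1, P2} covers everything, so the minimum is 2.

2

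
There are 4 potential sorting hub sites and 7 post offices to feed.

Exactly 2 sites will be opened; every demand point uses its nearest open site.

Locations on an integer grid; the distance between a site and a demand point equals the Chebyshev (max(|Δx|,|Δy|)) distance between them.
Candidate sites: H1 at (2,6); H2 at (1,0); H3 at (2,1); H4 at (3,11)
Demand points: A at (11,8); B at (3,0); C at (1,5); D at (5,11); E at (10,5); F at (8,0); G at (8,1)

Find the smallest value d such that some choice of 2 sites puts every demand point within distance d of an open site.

8

Open {H1, H4}.
  Farthest demand point is A at distance 8 (to H4); all others are ≤ 8.
With {H2, H4} the worst case is 8.
With {H3, H4} the worst case is 8.
No size-2 selection achieves below 8.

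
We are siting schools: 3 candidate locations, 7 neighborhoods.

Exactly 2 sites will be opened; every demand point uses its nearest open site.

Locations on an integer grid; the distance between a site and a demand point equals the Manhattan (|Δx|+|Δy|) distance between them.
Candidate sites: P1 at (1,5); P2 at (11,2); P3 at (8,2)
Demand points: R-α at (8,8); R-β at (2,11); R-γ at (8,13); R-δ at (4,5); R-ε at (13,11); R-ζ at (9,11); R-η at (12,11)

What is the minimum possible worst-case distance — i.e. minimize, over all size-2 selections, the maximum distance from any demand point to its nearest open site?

14

Open {P1, P2}.
  Farthest demand point is R-γ at distance 14 (to P2); all others are ≤ 14.
With {P1, P3} the worst case is 14.
With {P2, P3} the worst case is 15.
No size-2 selection achieves below 14.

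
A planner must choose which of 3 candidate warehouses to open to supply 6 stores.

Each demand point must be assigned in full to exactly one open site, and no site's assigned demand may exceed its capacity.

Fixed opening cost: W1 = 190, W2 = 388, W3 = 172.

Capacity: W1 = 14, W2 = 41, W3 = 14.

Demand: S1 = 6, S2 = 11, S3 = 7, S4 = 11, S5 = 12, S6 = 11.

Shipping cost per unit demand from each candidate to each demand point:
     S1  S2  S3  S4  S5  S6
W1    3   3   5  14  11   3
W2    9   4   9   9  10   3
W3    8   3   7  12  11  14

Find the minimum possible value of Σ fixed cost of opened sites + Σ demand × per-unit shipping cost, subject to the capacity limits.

1088

Open {W1, W2, W3}; cheapest assignment that respects the capacities:
  W1 (cap 14, load 13): S1, S3 — cost 6×3 + 7×5 = 53
  W2 (cap 41, load 34): S4, S5, S6 — cost 11×9 + 12×10 + 11×3 = 252
  W3 (cap 14, load 11): S2 — cost 11×3 = 33
  Shipping 338, fixed 750 → total 1088.
  Any other capacity-feasible assignment to {W1, W2, W3} ships for at least 338.
Total demand is 58 and no other set of sites has combined capacity ≥ 58, so {W1, W2, W3} is the only feasible choice of open sites. Minimum: 1088.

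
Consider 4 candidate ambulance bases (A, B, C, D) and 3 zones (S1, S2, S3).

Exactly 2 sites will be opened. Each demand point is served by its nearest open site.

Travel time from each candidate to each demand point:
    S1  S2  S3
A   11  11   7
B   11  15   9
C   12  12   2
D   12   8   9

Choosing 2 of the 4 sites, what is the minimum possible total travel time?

Open {C, D}.
  S1→C 12, S2→D 8, S3→C 2  ⇒ total 22.
Compare {A, C}: total 24.
Compare {B, C}: total 25.
No size-2 selection does better; minimum is 22.

22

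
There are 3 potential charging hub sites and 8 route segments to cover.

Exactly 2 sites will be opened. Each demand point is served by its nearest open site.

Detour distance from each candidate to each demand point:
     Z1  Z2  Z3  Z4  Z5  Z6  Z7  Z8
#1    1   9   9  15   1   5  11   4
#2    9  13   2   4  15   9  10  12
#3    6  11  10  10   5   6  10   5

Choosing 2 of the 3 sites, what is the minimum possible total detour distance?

Open {#1, #2}.
  Z1→#1 1, Z2→#1 9, Z3→#2 2, Z4→#2 4, Z5→#1 1, Z6→#1 5, Z7→#2 10, Z8→#1 4  ⇒ total 36.
Compare {#1, #3}: total 49.
Compare {#2, #3}: total 49.

36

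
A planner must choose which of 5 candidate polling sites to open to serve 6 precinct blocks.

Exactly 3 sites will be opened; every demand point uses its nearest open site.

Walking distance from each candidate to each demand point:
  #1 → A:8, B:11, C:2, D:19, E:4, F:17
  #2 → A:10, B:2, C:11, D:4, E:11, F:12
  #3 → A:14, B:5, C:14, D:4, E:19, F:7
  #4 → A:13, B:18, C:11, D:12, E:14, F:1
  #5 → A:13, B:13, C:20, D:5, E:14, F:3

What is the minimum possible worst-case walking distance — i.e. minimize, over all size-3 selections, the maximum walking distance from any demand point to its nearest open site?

8

Open {#1, #2, #3}.
  Farthest demand point is A at walking distance 8 (to #1); all others are ≤ 8.
With {#1, #2, #4} the worst case is 8.
With {#1, #2, #5} the worst case is 8.
No size-3 selection achieves below 8.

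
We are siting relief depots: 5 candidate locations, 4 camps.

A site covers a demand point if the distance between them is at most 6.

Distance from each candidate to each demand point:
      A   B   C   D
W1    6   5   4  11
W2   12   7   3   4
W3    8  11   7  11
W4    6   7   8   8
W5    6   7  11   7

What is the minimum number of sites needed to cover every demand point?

Coverage sets (demand points within 6 of each site):
  W1: {A, B, C}
  W2: {C, D}
  W3: {}
  W4: {A}
  W5: {A}
No single site covers all 4 demand points.
But {W1, W2} covers everything, so the minimum is 2.

2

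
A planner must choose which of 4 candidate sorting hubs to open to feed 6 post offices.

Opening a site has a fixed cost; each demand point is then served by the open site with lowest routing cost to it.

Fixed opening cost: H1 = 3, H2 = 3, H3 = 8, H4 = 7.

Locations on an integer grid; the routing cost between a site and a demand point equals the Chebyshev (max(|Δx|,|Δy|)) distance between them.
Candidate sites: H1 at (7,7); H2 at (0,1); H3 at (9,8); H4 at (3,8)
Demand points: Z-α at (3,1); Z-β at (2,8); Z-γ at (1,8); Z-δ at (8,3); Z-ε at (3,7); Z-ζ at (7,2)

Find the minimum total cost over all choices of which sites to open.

Open {H2, H4}: assign each demand point to its cheapest open site.
  Z-α→H2 3, Z-β→H4 1, Z-γ→H4 2, Z-δ→H4 5, Z-ε→H4 1, Z-ζ→H4 6
  routing cost 18, fixed 10 → total 28.
Compare {H4}: routing cost 22 + fixed 7 = 29.
Compare {H1, H4}: routing cost 19 + fixed 10 = 29.
Compare {H1, H2, H4}: routing cost 16 + fixed 13 = 29.
All other subsets cost ≥ 29. Minimum total cost: 28.

28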